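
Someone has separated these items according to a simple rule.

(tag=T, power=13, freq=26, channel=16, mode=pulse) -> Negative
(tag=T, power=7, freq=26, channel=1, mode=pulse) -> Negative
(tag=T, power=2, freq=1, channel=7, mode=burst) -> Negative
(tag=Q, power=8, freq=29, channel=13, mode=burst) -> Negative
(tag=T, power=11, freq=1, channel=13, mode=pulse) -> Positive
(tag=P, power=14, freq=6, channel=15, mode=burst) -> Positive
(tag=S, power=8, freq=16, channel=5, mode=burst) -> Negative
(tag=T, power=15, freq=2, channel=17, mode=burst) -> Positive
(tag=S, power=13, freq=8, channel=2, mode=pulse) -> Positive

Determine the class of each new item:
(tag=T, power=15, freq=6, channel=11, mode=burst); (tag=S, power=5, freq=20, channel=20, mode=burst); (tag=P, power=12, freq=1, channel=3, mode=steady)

Positive, Negative, Positive

The simplest hypothesis consistent with all the labels is: freq ≤ 8 AND power ≥ 7.
Positive: (tag=T, power=15, freq=6, channel=11, mode=burst), since freq = 6, power = 15.
Negative: (tag=S, power=5, freq=20, channel=20, mode=burst), since freq = 20, power = 5.
Positive: (tag=P, power=12, freq=1, channel=3, mode=steady), since freq = 1, power = 12.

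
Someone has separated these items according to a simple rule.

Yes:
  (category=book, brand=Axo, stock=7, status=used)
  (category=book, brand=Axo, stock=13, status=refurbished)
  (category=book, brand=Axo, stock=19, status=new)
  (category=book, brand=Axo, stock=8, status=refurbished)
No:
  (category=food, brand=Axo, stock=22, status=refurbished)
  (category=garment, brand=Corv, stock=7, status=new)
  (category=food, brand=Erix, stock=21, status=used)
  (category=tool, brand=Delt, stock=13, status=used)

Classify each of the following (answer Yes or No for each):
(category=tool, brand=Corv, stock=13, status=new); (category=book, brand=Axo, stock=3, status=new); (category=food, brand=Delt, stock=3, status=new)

Rule: category is book. This holds for each 'Yes' example and fails for each 'No' one.
(category=tool, brand=Corv, stock=13, status=new): category is tool — lacks this property, so No.
(category=book, brand=Axo, stock=3, status=new): category is book — satisfies this, so Yes.
(category=food, brand=Delt, stock=3, status=new): category is food — lacks this property, so No.

No, Yes, No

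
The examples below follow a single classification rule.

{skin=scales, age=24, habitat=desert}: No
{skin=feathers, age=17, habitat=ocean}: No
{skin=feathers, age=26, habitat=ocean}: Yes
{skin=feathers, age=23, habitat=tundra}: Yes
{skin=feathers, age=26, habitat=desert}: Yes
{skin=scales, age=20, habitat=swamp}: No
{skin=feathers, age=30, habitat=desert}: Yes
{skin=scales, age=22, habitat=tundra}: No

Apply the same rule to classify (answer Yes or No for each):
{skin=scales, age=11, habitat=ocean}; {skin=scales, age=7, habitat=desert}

No, No

One predicate separates the groups cleanly: skin is feathers AND age ≥ 20.
{skin=scales, age=11, habitat=ocean}: No (skin is scales, age = 11). {skin=scales, age=7, habitat=desert}: No (skin is scales, age = 7).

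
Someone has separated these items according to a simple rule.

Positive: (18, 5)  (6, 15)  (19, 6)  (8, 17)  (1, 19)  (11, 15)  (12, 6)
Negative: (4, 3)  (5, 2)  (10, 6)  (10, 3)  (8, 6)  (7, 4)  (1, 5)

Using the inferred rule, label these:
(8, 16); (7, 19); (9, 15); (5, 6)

One predicate separates the groups cleanly: sum ≥ 18.

Positive, Positive, Positive, Negative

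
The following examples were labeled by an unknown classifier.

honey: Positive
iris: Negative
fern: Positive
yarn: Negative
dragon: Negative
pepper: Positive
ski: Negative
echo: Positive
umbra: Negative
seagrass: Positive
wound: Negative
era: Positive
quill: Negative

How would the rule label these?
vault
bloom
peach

Looking at the examples, the only property every 'Positive' case has and every 'Negative' case lacks is: contains 'e'.
vault: Negative (no 'e'). bloom: Negative (no 'e'). peach: Positive (has 'e').

Negative, Negative, Positive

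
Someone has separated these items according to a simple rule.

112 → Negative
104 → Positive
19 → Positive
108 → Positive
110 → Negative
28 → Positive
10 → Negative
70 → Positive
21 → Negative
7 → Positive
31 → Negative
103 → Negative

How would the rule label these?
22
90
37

Negative, Positive, Positive

The pattern is that an item is 'Positive' exactly when: digit sum ≥ 5.
22 → digit sum 2+2 = 4 → Negative.
90 → digit sum 9+0 = 9 → Positive.
37 → digit sum 3+7 = 10 → Positive.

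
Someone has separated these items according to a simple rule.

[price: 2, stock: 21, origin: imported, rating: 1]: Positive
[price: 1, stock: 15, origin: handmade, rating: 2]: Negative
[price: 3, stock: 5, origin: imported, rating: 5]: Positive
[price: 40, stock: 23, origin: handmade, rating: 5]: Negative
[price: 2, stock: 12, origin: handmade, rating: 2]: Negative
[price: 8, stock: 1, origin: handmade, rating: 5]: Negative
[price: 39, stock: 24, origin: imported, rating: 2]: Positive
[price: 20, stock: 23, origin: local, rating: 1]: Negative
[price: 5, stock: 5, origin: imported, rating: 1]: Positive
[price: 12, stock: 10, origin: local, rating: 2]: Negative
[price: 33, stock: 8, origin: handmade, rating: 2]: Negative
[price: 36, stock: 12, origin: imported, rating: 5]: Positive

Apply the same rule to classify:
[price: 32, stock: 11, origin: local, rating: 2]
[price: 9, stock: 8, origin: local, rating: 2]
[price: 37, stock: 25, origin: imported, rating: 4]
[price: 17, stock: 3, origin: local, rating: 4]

Negative, Negative, Positive, Negative

One predicate separates the groups cleanly: origin is imported.
[price: 32, stock: 11, origin: local, rating: 2]: origin is local, fails the rule → Negative.
[price: 9, stock: 8, origin: local, rating: 2]: origin is local, fails the rule → Negative.
[price: 37, stock: 25, origin: imported, rating: 4]: origin is imported, satisfies this → Positive.
[price: 17, stock: 3, origin: local, rating: 4]: origin is local, fails the rule → Negative.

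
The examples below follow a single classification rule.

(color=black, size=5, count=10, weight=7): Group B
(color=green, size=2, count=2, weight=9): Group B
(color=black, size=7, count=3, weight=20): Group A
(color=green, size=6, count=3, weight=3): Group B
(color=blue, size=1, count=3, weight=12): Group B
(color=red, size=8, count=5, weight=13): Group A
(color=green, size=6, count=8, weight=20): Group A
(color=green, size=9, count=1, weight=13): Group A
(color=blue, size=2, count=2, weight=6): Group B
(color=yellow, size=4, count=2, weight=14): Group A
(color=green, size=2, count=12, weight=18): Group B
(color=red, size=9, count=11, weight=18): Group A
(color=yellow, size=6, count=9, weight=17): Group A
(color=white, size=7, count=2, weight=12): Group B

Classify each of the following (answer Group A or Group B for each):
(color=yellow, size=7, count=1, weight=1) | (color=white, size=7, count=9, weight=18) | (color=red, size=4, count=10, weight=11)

Group B, Group A, Group B

The rule appears to be: size ≥ 4 AND weight ≥ 13.
(color=yellow, size=7, count=1, weight=1) → size = 7, weight = 1 → Group B.
(color=white, size=7, count=9, weight=18) → size = 7, weight = 18 → Group A.
(color=red, size=4, count=10, weight=11) → size = 4, weight = 11 → Group B.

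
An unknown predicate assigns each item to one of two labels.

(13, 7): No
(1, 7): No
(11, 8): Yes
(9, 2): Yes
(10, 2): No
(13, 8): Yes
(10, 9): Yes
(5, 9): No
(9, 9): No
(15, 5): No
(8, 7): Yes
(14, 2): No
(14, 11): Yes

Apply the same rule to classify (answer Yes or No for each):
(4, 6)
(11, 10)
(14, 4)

No, Yes, No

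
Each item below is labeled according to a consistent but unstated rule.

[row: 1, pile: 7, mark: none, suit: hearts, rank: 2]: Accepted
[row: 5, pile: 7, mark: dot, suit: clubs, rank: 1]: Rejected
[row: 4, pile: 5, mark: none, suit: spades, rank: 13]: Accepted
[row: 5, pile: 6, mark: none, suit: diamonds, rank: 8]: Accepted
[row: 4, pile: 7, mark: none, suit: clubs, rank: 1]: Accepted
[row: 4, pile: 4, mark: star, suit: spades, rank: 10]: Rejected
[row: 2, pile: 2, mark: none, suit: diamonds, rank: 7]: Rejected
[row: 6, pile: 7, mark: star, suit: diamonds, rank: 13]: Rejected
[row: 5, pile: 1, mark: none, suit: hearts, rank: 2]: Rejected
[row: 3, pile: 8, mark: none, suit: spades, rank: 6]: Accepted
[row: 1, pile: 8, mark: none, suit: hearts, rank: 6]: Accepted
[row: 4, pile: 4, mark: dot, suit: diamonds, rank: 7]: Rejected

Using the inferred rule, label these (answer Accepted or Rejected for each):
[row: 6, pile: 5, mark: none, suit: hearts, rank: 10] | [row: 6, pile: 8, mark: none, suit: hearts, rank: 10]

The rule appears to be: mark is none AND pile ≥ 4.
[row: 6, pile: 5, mark: none, suit: hearts, rank: 10]: Accepted (mark is none, pile = 5). [row: 6, pile: 8, mark: none, suit: hearts, rank: 10]: Accepted (mark is none, pile = 8).

Accepted, Accepted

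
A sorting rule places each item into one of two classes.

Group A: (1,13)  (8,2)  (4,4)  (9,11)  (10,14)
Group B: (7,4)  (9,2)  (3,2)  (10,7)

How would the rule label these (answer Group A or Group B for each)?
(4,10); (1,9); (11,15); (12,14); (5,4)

Group A, Group A, Group A, Group A, Group B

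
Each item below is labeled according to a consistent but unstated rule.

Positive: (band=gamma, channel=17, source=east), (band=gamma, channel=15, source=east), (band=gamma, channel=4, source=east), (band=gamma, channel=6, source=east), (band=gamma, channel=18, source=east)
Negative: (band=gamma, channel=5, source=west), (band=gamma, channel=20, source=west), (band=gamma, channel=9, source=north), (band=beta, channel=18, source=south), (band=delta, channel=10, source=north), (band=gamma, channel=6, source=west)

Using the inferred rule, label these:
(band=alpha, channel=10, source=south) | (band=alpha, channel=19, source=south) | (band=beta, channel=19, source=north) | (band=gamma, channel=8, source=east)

Every 'Positive' example satisfies: source is east. None of the 'Negative' examples do.

Negative, Negative, Negative, Positive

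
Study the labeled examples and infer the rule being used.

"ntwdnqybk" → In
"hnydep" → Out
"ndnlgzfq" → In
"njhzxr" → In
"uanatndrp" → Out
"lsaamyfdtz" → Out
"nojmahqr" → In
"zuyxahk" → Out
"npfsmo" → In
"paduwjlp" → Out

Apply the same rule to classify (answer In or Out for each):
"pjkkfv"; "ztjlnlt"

Comparing the two groups points to one rule — starts with 'n'.

Out, Out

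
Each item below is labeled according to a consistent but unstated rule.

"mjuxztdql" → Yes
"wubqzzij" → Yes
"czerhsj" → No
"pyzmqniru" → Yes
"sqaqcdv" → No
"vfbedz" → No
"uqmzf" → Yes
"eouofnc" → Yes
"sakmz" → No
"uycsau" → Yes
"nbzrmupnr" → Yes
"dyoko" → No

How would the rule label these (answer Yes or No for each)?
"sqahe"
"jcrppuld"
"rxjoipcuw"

The pattern is that an item is 'Yes' exactly when: contains 'u'.
No: "sqahe", since no 'u'. Yes: "jcrppuld", since has 'u'. Yes: "rxjoipcuw", since has 'u'.

No, Yes, Yes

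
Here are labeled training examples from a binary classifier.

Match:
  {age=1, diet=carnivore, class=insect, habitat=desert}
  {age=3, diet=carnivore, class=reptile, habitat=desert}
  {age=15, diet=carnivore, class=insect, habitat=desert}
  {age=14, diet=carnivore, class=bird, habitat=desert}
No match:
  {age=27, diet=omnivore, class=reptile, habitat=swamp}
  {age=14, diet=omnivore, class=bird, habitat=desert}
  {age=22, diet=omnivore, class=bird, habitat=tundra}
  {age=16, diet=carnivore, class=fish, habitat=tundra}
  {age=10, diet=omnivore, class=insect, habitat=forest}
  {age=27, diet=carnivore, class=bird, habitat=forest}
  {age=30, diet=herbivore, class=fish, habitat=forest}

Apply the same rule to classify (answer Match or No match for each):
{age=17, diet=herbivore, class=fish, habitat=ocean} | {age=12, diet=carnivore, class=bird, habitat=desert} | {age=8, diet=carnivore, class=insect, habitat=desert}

The simplest hypothesis consistent with all the labels is: habitat is desert AND diet is carnivore.

No match, Match, Match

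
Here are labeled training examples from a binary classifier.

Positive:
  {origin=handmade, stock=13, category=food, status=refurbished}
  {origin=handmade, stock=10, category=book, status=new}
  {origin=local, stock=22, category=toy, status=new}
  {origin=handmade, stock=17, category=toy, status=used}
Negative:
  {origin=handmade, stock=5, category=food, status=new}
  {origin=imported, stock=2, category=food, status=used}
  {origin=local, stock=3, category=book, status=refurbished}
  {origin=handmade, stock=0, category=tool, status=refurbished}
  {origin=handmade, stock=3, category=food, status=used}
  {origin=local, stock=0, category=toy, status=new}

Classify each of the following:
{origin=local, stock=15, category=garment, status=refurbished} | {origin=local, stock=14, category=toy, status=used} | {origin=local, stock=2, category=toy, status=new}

One predicate separates the groups cleanly: stock ≥ 10.

Positive, Positive, Negative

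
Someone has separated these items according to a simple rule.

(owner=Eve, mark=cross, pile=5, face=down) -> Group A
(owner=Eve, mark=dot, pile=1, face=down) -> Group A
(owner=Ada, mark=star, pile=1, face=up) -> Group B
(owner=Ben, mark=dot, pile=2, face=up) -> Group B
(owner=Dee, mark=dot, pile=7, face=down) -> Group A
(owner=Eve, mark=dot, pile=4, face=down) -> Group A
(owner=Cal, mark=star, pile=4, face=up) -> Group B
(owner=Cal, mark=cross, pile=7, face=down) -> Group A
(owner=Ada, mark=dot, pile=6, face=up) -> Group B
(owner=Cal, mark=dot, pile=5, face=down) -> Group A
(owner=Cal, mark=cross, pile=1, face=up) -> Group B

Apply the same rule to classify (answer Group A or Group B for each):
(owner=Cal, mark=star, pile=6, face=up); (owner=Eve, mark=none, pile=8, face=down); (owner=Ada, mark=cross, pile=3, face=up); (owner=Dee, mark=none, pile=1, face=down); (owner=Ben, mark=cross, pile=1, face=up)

The distinguishing property — face is down — holds for all the 'Group A' cases and none of the 'Group B' cases.
(owner=Cal, mark=star, pile=6, face=up): face is up, fails the rule → Group B.
(owner=Eve, mark=none, pile=8, face=down): face is down, passes → Group A.
(owner=Ada, mark=cross, pile=3, face=up): face is up, fails the rule → Group B.
(owner=Dee, mark=none, pile=1, face=down): face is down, passes → Group A.
(owner=Ben, mark=cross, pile=1, face=up): face is up, fails the rule → Group B.

Group B, Group A, Group B, Group A, Group B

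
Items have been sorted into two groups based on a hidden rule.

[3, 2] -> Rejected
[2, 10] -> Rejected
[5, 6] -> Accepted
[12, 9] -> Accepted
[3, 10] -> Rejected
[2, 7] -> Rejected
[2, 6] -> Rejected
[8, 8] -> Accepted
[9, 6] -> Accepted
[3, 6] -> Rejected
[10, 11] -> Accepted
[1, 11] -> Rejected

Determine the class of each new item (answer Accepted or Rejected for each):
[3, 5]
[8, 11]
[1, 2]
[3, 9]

Rejected, Accepted, Rejected, Rejected

A rule that fits every label: first ≥ 5 — true of each 'Accepted' example, false of each 'Rejected' one.
[3, 5] → first 3 → Rejected.
[8, 11] → first 8 → Accepted.
[1, 2] → first 1 → Rejected.
[3, 9] → first 3 → Rejected.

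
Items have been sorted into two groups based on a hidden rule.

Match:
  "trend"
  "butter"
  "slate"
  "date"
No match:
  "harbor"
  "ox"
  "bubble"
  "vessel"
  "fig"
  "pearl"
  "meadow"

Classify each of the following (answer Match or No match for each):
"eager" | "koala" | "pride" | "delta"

The pattern is that an item is 'Match' exactly when: contains 't'.
"eager": no 't' — doesn't match, so No match.
"koala": no 't' — doesn't match, so No match.
"pride": no 't' — doesn't match, so No match.
"delta": has 't' — passes, so Match.

No match, No match, No match, Match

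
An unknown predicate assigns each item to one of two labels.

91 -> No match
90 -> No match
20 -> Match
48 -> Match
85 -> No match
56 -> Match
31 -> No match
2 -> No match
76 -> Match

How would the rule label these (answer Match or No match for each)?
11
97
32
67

No match, No match, Match, No match

Every 'Match' example satisfies: multiple of 4. None of the 'No match' examples do.
11: 11 = 4·2 + 3 — doesn't qualify, so No match. 97: 97 = 4·24 + 1 — doesn't qualify, so No match. 32: 32 = 4·8 — fits, so Match. 67: 67 = 4·16 + 3 — doesn't qualify, so No match.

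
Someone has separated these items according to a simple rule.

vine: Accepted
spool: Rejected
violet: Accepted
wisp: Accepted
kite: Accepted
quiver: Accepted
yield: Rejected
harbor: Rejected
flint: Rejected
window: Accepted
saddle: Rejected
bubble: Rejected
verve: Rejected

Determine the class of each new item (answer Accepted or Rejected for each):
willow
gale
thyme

Accepted, Rejected, Rejected

A rule that fits every label: even length AND contains 'i' — true of each 'Accepted' example, false of each 'Rejected' one.
willow: length 6, has 'i', passes → Accepted.
gale: length 4, no 'i', does not satisfy this → Rejected.
thyme: length 5, no 'i', does not satisfy this → Rejected.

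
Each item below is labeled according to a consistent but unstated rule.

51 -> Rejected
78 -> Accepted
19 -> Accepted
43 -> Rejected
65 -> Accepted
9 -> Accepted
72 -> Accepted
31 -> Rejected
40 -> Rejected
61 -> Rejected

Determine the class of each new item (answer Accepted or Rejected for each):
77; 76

One predicate separates the groups cleanly: digit sum ≥ 8.
77: digit sum 7+7 = 14 — passes, so Accepted. 76: digit sum 7+6 = 13 — passes, so Accepted.

Accepted, Accepted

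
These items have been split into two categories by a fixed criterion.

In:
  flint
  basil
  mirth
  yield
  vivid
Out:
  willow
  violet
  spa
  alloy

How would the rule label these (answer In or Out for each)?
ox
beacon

The simplest hypothesis consistent with all the labels is: odd length AND contains 'i'.

Out, Out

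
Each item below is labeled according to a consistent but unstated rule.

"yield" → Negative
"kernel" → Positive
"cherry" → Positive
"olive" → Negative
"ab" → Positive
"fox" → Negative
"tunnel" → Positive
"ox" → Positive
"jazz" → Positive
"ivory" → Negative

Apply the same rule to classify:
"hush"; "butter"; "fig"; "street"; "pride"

Positive, Positive, Negative, Positive, Negative

All 'Positive' examples share one property — even length — and every 'Negative' example lacks it.
"hush" → length 4 → Positive. "butter" → length 6 → Positive. "fig" → length 3 → Negative. "street" → length 6 → Positive. "pride" → length 5 → Negative.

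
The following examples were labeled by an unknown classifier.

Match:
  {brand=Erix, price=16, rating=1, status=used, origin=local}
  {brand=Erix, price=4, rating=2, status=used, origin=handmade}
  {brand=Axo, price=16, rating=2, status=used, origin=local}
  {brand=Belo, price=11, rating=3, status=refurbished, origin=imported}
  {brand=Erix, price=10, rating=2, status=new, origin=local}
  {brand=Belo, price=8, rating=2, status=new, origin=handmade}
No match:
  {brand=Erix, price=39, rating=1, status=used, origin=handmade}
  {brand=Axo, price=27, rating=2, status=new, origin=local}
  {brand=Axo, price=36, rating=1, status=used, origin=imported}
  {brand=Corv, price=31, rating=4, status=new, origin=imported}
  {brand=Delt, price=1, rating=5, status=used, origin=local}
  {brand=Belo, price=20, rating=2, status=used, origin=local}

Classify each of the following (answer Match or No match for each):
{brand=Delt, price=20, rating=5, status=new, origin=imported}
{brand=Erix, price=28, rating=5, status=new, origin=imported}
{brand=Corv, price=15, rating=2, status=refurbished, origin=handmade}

No match, No match, Match

One predicate separates the groups cleanly: price ≥ 4 AND price ≤ 16.
{brand=Delt, price=20, rating=5, status=new, origin=imported}: No match (price = 20).
{brand=Erix, price=28, rating=5, status=new, origin=imported}: No match (price = 28).
{brand=Corv, price=15, rating=2, status=refurbished, origin=handmade}: Match (price = 15).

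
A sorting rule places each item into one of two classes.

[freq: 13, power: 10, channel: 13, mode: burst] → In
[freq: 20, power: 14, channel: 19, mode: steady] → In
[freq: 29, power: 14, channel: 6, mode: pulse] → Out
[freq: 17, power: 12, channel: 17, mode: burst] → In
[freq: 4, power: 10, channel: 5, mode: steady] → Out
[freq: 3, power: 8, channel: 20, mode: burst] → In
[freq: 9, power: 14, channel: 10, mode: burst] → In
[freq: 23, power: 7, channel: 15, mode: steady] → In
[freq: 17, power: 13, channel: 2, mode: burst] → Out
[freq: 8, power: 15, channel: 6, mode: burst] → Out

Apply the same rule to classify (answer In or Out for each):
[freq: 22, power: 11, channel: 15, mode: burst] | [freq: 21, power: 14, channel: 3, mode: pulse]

The rule appears to be: channel ≥ 10.
[freq: 22, power: 11, channel: 15, mode: burst]: channel = 15 — satisfies this, so In. [freq: 21, power: 14, channel: 3, mode: pulse]: channel = 3 — fails this test, so Out.

In, Out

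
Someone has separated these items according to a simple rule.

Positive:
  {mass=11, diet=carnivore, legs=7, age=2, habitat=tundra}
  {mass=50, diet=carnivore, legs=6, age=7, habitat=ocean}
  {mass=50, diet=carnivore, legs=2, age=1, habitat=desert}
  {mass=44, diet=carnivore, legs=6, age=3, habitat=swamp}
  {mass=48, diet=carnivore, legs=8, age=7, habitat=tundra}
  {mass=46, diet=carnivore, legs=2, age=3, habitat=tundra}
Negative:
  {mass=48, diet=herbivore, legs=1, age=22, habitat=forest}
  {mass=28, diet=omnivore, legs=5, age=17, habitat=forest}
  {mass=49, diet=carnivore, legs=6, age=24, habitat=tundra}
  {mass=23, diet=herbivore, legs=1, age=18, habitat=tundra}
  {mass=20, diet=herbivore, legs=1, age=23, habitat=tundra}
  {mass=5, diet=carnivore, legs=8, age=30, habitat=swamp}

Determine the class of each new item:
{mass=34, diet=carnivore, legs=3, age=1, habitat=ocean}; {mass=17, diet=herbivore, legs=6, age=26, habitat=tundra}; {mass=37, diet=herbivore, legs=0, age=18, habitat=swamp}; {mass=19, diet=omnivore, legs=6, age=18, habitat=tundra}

'Positive' ⟺ age ≤ 7.

Positive, Negative, Negative, Negative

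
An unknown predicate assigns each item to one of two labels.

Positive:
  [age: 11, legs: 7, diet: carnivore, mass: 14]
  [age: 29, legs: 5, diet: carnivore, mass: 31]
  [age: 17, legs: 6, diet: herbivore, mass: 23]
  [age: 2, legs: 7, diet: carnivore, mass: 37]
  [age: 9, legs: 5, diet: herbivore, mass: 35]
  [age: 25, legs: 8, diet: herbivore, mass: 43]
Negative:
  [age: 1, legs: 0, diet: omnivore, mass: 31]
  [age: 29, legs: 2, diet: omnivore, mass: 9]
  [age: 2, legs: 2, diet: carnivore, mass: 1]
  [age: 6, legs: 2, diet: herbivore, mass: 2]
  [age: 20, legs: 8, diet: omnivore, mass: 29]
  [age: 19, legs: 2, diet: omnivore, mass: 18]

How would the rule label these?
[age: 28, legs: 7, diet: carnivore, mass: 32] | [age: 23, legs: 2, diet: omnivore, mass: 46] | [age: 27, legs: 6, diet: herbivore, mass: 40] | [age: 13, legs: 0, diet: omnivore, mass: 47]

Positive, Negative, Positive, Negative

The pattern is that an item is 'Positive' exactly when: age ≠ 20 AND legs ≥ 5.
[age: 28, legs: 7, diet: carnivore, mass: 32]: Positive (age = 28, legs = 7).
[age: 23, legs: 2, diet: omnivore, mass: 46]: Negative (age = 23, legs = 2).
[age: 27, legs: 6, diet: herbivore, mass: 40]: Positive (age = 27, legs = 6).
[age: 13, legs: 0, diet: omnivore, mass: 47]: Negative (age = 13, legs = 0).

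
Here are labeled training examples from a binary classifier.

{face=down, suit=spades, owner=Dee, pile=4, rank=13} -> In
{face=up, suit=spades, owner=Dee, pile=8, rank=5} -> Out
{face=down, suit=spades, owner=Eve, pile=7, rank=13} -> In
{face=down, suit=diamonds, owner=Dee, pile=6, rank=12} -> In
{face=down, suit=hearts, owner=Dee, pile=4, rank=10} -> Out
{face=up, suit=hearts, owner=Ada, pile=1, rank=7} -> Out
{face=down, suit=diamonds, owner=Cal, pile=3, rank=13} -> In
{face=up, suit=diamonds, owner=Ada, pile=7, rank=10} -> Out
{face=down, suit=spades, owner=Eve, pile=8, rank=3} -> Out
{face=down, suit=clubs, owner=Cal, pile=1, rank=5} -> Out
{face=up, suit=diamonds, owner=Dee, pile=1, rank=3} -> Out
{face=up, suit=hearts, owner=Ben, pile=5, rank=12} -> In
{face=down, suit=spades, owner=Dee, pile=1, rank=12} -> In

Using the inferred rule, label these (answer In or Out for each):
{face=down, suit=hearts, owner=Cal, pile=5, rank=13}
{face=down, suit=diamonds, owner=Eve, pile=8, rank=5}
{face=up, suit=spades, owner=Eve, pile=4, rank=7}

In, Out, Out

Every 'In' example satisfies: rank ≥ 12. None of the 'Out' examples do.
{face=down, suit=hearts, owner=Cal, pile=5, rank=13} — rank = 13, hence In.
{face=down, suit=diamonds, owner=Eve, pile=8, rank=5} — rank = 5, hence Out.
{face=up, suit=spades, owner=Eve, pile=4, rank=7} — rank = 7, hence Out.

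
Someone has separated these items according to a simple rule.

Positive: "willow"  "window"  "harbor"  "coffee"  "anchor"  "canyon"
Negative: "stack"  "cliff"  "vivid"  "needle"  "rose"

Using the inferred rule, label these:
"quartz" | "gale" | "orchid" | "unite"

Negative, Negative, Positive, Negative

The simplest hypothesis consistent with all the labels is: length 6 AND contains 'o'.
"quartz": length 6, no 'o', does not fit → Negative. "gale": length 4, no 'o', does not fit → Negative. "orchid": length 6, has 'o', meets the rule → Positive. "unite": length 5, no 'o', does not fit → Negative.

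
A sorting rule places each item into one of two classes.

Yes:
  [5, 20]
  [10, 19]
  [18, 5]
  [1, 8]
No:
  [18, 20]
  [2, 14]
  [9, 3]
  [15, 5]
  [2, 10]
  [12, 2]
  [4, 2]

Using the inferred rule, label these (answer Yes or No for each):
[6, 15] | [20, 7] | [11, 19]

The simplest hypothesis consistent with all the labels is: sum is odd.
[6, 15]: 6+15 = 21, checks out → Yes.
[20, 7]: 20+7 = 27, checks out → Yes.
[11, 19]: 11+19 = 30, doesn't qualify → No.

Yes, Yes, No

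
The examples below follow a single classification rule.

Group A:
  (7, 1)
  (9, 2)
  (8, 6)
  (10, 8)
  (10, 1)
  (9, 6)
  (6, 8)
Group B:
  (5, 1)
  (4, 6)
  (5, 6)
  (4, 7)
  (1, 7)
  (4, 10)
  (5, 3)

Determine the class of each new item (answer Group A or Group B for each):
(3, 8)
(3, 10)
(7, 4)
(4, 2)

Group B, Group B, Group A, Group B

The classifier is using: first ≥ 6.
(3, 8) → first 3 → Group B. (3, 10) → first 3 → Group B. (7, 4) → first 7 → Group A. (4, 2) → first 4 → Group B.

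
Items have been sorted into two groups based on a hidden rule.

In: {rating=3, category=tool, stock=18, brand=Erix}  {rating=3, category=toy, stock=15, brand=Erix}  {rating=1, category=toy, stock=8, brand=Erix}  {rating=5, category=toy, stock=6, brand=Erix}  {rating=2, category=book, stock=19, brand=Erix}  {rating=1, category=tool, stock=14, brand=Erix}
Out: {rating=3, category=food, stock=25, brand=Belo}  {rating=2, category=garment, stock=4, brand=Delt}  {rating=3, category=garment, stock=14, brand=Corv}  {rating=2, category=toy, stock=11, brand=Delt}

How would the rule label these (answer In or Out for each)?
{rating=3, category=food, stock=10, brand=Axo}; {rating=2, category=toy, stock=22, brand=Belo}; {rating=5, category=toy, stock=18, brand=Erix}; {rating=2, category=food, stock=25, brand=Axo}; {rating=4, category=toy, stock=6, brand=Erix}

The rule appears to be: brand is Erix.

Out, Out, In, Out, In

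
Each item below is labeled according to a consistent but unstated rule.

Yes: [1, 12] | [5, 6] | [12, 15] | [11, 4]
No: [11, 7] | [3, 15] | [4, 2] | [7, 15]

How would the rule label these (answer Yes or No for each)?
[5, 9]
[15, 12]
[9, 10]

'Yes' ⟺ sum is odd.
[5, 9] → 5+9 = 14 → No. [15, 12] → 15+12 = 27 → Yes. [9, 10] → 9+10 = 19 → Yes.

No, Yes, Yes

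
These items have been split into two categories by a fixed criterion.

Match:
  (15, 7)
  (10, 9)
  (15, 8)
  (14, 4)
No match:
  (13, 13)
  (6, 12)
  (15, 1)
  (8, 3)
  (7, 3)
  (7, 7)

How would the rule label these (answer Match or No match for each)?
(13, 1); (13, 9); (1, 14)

A rule that fits every label: first > second AND sum ≥ 18 — true of each 'Match' example, false of each 'No match' one.
No match: (13, 1), since 13 > 1, 13+1 = 14.
Match: (13, 9), since 13 > 9, 13+9 = 22.
No match: (1, 14), since 1 < 14, 1+14 = 15.

No match, Match, No match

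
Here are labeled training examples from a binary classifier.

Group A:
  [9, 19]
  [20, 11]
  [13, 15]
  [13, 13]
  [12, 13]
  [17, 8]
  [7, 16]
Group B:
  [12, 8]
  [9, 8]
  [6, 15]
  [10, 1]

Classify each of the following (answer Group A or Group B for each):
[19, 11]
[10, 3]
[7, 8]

Group A, Group B, Group B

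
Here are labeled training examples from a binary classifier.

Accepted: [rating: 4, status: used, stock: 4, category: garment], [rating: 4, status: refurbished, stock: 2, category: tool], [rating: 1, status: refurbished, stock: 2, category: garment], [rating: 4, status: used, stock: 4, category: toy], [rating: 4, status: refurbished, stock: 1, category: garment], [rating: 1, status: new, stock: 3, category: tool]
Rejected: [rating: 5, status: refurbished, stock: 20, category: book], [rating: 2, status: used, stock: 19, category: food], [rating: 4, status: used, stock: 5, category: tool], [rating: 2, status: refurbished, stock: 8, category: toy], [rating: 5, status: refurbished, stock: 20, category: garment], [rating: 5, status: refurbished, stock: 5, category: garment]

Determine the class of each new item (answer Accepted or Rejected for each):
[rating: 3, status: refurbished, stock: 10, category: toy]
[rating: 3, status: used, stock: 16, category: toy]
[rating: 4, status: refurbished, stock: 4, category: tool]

Rejected, Rejected, Accepted

A rule that fits every label: stock ≤ 4 — true of each 'Accepted' example, false of each 'Rejected' one.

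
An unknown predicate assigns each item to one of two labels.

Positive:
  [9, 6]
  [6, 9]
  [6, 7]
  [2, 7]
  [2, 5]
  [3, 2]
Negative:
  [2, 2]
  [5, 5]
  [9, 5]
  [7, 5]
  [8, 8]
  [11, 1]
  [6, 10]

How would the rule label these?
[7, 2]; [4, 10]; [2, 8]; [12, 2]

Positive, Negative, Negative, Negative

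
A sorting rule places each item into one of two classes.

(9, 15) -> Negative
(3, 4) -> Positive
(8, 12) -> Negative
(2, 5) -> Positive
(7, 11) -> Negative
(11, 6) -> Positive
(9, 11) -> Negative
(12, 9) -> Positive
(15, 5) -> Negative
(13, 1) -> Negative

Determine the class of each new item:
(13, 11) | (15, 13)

'Positive' ⟺ sum is odd.
(13, 11): Negative (13+11 = 24).
(15, 13): Negative (15+13 = 28).

Negative, Negative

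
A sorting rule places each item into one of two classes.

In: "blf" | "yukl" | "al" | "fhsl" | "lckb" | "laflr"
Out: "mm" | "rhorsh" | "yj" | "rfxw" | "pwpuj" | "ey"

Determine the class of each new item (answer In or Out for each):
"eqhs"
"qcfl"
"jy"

Out, In, Out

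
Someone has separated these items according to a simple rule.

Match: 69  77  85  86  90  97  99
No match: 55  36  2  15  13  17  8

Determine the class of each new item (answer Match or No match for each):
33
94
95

No match, Match, Match

The simplest hypothesis consistent with all the labels is: at least 69.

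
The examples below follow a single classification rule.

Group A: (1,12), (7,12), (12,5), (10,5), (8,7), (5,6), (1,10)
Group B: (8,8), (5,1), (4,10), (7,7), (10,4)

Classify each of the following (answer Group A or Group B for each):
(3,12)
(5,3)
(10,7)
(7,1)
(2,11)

Group A, Group B, Group A, Group B, Group A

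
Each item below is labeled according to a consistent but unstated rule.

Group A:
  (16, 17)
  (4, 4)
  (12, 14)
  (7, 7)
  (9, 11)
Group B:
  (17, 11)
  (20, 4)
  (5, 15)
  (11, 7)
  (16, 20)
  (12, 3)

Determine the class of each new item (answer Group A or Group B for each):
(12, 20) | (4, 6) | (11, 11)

Group B, Group A, Group A

The pattern is that an item is 'Group A' exactly when: |first − second| ≤ 2.
(12, 20): |12−20| = 8 — does not satisfy this, so Group B. (4, 6): |4−6| = 2 — fits, so Group A. (11, 11): |11−11| = 0 — fits, so Group A.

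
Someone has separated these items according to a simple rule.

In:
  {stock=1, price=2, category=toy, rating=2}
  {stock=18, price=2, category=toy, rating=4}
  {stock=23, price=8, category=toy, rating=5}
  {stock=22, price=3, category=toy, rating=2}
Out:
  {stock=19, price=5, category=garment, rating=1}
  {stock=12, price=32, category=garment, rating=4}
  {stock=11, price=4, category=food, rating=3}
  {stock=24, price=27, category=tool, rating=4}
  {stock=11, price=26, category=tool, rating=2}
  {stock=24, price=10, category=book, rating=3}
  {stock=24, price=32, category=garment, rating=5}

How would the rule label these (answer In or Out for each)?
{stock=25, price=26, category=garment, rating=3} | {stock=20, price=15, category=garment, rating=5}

The rule appears to be: category is toy.
{stock=25, price=26, category=garment, rating=3}: category is garment — fails the rule, so Out. {stock=20, price=15, category=garment, rating=5}: category is garment — fails the rule, so Out.

Out, Out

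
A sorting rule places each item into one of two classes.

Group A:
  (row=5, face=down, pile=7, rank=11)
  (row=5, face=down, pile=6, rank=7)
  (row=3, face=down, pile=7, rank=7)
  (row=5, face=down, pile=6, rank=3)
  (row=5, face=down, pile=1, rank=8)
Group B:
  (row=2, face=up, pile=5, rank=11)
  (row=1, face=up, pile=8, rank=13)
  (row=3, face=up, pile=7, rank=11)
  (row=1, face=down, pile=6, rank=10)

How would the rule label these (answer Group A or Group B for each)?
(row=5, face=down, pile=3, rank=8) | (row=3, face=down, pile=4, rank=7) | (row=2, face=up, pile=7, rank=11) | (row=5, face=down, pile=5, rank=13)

Group A, Group A, Group B, Group A

The rule appears to be: face is down AND row ≥ 2.
(row=5, face=down, pile=3, rank=8): Group A (face is down, row = 5).
(row=3, face=down, pile=4, rank=7): Group A (face is down, row = 3).
(row=2, face=up, pile=7, rank=11): Group B (face is up, row = 2).
(row=5, face=down, pile=5, rank=13): Group A (face is down, row = 5).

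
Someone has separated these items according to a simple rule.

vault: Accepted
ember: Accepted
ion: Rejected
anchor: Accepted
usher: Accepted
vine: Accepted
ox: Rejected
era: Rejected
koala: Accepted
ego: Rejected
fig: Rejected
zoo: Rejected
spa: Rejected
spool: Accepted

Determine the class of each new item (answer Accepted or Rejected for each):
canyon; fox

Accepted, Rejected

The classifier is using: length ≥ 4.
canyon: length 6, has this property → Accepted. fox: length 3, fails this test → Rejected.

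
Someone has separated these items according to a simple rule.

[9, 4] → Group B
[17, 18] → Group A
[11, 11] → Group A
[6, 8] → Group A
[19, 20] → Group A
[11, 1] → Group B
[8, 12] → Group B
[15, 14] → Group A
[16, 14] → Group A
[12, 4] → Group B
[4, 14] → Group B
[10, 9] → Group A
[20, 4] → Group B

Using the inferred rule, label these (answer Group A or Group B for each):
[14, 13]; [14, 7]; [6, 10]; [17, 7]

The distinguishing property — |first − second| ≤ 2 — holds for all the 'Group A' cases and none of the 'Group B' cases.

Group A, Group B, Group B, Group B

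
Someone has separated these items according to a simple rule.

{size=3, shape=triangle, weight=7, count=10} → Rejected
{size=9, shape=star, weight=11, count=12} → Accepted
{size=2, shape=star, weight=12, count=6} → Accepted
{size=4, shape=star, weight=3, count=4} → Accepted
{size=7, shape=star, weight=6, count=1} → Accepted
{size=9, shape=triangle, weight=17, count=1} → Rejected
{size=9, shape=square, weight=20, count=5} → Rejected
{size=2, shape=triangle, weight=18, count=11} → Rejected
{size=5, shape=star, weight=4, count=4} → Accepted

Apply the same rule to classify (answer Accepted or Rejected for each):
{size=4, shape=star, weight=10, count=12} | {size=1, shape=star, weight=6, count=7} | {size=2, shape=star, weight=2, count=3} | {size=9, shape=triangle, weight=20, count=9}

Accepted, Accepted, Accepted, Rejected

The distinguishing property — shape is star — holds for all the 'Accepted' cases and none of the 'Rejected' cases.
{size=4, shape=star, weight=10, count=12}: shape is star — meets the rule, so Accepted.
{size=1, shape=star, weight=6, count=7}: shape is star — meets the rule, so Accepted.
{size=2, shape=star, weight=2, count=3}: shape is star — meets the rule, so Accepted.
{size=9, shape=triangle, weight=20, count=9}: shape is triangle — doesn't match, so Rejected.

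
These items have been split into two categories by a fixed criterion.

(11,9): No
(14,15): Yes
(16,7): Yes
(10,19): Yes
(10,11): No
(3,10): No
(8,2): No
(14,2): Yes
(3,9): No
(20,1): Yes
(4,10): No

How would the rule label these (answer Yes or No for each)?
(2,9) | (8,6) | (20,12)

Rule: max ≥ 14. This holds for each 'Yes' example and fails for each 'No' one.
(2,9) — max 9, hence No. (8,6) — max 8, hence No. (20,12) — max 20, hence Yes.

No, No, Yes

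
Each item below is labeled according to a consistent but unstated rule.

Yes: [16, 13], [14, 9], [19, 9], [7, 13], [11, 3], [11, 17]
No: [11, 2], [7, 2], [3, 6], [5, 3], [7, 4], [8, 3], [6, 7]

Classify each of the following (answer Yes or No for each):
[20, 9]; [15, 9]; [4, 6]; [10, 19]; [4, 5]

Rule: sum ≥ 14. This holds for each 'Yes' example and fails for each 'No' one.
[20, 9] — 20+9 = 29, hence Yes. [15, 9] — 15+9 = 24, hence Yes. [4, 6] — 4+6 = 10, hence No. [10, 19] — 10+19 = 29, hence Yes. [4, 5] — 4+5 = 9, hence No.

Yes, Yes, No, Yes, No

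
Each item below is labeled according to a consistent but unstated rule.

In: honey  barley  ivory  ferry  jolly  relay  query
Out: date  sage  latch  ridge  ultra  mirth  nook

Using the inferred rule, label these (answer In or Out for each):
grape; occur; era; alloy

The rule appears to be: contains 'y'.
grape: no 'y', does not fit → Out. occur: no 'y', does not fit → Out. era: no 'y', does not fit → Out. alloy: has 'y', checks out → In.

Out, Out, Out, In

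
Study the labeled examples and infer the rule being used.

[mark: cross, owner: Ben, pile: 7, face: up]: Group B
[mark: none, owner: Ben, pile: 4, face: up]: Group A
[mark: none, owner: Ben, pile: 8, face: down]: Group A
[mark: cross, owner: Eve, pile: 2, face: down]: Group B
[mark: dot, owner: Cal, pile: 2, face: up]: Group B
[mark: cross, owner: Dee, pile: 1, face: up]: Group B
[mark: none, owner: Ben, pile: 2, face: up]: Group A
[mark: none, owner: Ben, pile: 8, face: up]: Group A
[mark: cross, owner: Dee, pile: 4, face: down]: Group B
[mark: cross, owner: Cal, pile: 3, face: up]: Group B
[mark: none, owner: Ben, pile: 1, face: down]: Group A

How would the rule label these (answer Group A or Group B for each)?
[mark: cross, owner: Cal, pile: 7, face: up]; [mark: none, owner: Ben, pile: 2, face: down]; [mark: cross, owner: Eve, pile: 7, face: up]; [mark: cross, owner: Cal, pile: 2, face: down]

Group B, Group A, Group B, Group B

The simplest hypothesis consistent with all the labels is: mark is none.
[mark: cross, owner: Cal, pile: 7, face: up]: mark is cross, fails the rule → Group B. [mark: none, owner: Ben, pile: 2, face: down]: mark is none, has this property → Group A. [mark: cross, owner: Eve, pile: 7, face: up]: mark is cross, fails the rule → Group B. [mark: cross, owner: Cal, pile: 2, face: down]: mark is cross, fails the rule → Group B.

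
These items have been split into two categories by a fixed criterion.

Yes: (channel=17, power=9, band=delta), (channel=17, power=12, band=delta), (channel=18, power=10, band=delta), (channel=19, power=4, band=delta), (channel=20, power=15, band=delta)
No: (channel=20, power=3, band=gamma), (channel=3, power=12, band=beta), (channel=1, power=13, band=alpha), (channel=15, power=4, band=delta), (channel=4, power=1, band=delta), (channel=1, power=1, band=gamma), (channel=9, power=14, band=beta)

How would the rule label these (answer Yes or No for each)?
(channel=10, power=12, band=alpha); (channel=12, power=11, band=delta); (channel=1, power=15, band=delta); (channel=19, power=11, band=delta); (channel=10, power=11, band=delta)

Rule: band is delta AND channel ≥ 17. This holds for each 'Yes' example and fails for each 'No' one.

No, No, No, Yes, No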